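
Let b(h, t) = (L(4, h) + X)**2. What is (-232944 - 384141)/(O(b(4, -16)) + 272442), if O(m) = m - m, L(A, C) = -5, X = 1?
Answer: -205695/90814 ≈ -2.2650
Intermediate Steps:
b(h, t) = 16 (b(h, t) = (-5 + 1)**2 = (-4)**2 = 16)
O(m) = 0
(-232944 - 384141)/(O(b(4, -16)) + 272442) = (-232944 - 384141)/(0 + 272442) = -617085/272442 = -617085*1/272442 = -205695/90814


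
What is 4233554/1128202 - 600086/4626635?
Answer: 9455045442709/2609889430135 ≈ 3.6228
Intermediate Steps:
4233554/1128202 - 600086/4626635 = 4233554*(1/1128202) - 600086*1/4626635 = 2116777/564101 - 600086/4626635 = 9455045442709/2609889430135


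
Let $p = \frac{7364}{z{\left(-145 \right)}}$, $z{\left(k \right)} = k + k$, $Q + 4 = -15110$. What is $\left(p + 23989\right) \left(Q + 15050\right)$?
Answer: $- \frac{222382272}{145} \approx -1.5337 \cdot 10^{6}$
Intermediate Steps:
$Q = -15114$ ($Q = -4 - 15110 = -15114$)
$z{\left(k \right)} = 2 k$
$p = - \frac{3682}{145}$ ($p = \frac{7364}{2 \left(-145\right)} = \frac{7364}{-290} = 7364 \left(- \frac{1}{290}\right) = - \frac{3682}{145} \approx -25.393$)
$\left(p + 23989\right) \left(Q + 15050\right) = \left(- \frac{3682}{145} + 23989\right) \left(-15114 + 15050\right) = \frac{3474723}{145} \left(-64\right) = - \frac{222382272}{145}$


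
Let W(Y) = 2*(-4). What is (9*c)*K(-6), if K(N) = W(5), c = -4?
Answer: 288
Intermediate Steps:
W(Y) = -8
K(N) = -8
(9*c)*K(-6) = (9*(-4))*(-8) = -36*(-8) = 288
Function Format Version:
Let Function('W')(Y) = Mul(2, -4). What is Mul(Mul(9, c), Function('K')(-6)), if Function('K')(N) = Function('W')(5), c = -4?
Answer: 288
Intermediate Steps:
Function('W')(Y) = -8
Function('K')(N) = -8
Mul(Mul(9, c), Function('K')(-6)) = Mul(Mul(9, -4), -8) = Mul(-36, -8) = 288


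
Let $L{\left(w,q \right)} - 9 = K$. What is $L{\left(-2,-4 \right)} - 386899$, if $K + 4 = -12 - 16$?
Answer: $-386922$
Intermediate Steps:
$K = -32$ ($K = -4 - 28 = -32$)
$L{\left(w,q \right)} = -23$ ($L{\left(w,q \right)} = 9 - 32 = -23$)
$L{\left(-2,-4 \right)} - 386899 = -23 - 386899 = -386922$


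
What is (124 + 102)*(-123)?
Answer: -27798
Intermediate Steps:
(124 + 102)*(-123) = 226*(-123) = -27798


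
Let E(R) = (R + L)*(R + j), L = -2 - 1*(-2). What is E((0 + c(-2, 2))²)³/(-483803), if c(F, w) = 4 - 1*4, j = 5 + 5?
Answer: 0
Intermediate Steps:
j = 10
c(F, w) = 0 (c(F, w) = 4 - 4 = 0)
L = 0 (L = -2 + 2 = 0)
E(R) = R*(10 + R) (E(R) = (R + 0)*(R + 10) = R*(10 + R))
E((0 + c(-2, 2))²)³/(-483803) = ((0 + 0)²*(10 + (0 + 0)²))³/(-483803) = (0²*(10 + 0²))³*(-1/483803) = (0*(10 + 0))³*(-1/483803) = (0*10)³*(-1/483803) = 0³*(-1/483803) = 0*(-1/483803) = 0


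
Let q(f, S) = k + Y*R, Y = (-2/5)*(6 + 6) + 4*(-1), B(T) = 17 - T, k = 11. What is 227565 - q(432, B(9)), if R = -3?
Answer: 1137638/5 ≈ 2.2753e+5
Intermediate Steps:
Y = -44/5 (Y = -2*⅕*12 - 4 = -⅖*12 - 4 = -24/5 - 4 = -44/5 ≈ -8.8000)
q(f, S) = 187/5 (q(f, S) = 11 - 44/5*(-3) = 11 + 132/5 = 187/5)
227565 - q(432, B(9)) = 227565 - 1*187/5 = 227565 - 187/5 = 1137638/5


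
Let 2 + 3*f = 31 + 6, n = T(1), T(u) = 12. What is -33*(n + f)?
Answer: -781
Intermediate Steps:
n = 12
f = 35/3 (f = -⅔ + (31 + 6)/3 = -⅔ + (⅓)*37 = -⅔ + 37/3 = 35/3 ≈ 11.667)
-33*(n + f) = -33*(12 + 35/3) = -33*71/3 = -781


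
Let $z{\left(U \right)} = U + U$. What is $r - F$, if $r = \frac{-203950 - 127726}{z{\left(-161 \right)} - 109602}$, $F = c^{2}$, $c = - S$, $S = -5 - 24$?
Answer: $- \frac{23028602}{27481} \approx -837.98$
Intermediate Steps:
$S = -29$ ($S = -5 - 24 = -29$)
$z{\left(U \right)} = 2 U$
$c = 29$ ($c = \left(-1\right) \left(-29\right) = 29$)
$F = 841$ ($F = 29^{2} = 841$)
$r = \frac{82919}{27481}$ ($r = \frac{-203950 - 127726}{2 \left(-161\right) - 109602} = - \frac{331676}{-322 - 109602} = - \frac{331676}{-109924} = \left(-331676\right) \left(- \frac{1}{109924}\right) = \frac{82919}{27481} \approx 3.0173$)
$r - F = \frac{82919}{27481} - 841 = - \frac{23028602}{27481}$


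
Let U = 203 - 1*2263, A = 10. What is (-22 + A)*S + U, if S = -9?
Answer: -1952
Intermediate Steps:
U = -2060 (U = 203 - 2263 = -2060)
(-22 + A)*S + U = (-22 + 10)*(-9) - 2060 = -12*(-9) - 2060 = 108 - 2060 = -1952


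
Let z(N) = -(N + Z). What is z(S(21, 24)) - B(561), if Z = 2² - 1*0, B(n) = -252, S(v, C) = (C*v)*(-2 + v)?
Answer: -9328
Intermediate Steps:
S(v, C) = C*v*(-2 + v)
Z = 4 (Z = 4 + 0 = 4)
z(N) = -4 - N (z(N) = -(N + 4) = -(4 + N) = -4 - N)
z(S(21, 24)) - B(561) = (-4 - 24*21*(-2 + 21)) - 1*(-252) = (-4 - 24*21*19) + 252 = (-4 - 1*9576) + 252 = (-4 - 9576) + 252 = -9580 + 252 = -9328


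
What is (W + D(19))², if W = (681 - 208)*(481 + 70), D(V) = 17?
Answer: 67933209600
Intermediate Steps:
W = 260623 (W = 473*551 = 260623)
(W + D(19))² = (260623 + 17)² = 260640² = 67933209600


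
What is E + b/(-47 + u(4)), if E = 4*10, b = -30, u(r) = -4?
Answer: 690/17 ≈ 40.588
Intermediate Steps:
E = 40
E + b/(-47 + u(4)) = 40 - 30/(-47 - 4) = 40 - 30/(-51) = 40 - 30*(-1/51) = 40 + 10/17 = 690/17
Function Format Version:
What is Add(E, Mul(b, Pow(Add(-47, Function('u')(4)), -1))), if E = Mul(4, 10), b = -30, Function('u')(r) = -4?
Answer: Rational(690, 17) ≈ 40.588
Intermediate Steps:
E = 40
Add(E, Mul(b, Pow(Add(-47, Function('u')(4)), -1))) = Add(40, Mul(-30, Pow(Add(-47, -4), -1))) = Add(40, Mul(-30, Pow(-51, -1))) = Add(40, Mul(-30, Rational(-1, 51))) = Add(40, Rational(10, 17)) = Rational(690, 17)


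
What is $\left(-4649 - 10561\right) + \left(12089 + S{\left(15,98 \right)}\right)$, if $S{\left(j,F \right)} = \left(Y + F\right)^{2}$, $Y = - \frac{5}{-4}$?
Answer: $\frac{107673}{16} \approx 6729.6$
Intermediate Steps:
$Y = \frac{5}{4}$ ($Y = \left(-5\right) \left(- \frac{1}{4}\right) = \frac{5}{4} \approx 1.25$)
$S{\left(j,F \right)} = \left(\frac{5}{4} + F\right)^{2}$
$\left(-4649 - 10561\right) + \left(12089 + S{\left(15,98 \right)}\right) = \left(-4649 - 10561\right) + \left(12089 + \frac{\left(5 + 4 \cdot 98\right)^{2}}{16}\right) = -15210 + \left(12089 + \frac{\left(5 + 392\right)^{2}}{16}\right) = -15210 + \left(12089 + \frac{397^{2}}{16}\right) = -15210 + \left(12089 + \frac{1}{16} \cdot 157609\right) = -15210 + \left(12089 + \frac{157609}{16}\right) = -15210 + \frac{351033}{16} = \frac{107673}{16}$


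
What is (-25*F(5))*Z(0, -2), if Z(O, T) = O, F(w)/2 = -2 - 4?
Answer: 0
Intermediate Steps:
F(w) = -12 (F(w) = 2*(-2 - 4) = 2*(-6) = -12)
(-25*F(5))*Z(0, -2) = -25*(-12)*0 = 300*0 = 0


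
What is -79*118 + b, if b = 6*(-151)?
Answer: -10228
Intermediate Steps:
b = -906
-79*118 + b = -79*118 - 906 = -9322 - 906 = -10228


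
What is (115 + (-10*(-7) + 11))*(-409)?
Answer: -80164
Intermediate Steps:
(115 + (-10*(-7) + 11))*(-409) = (115 + (70 + 11))*(-409) = (115 + 81)*(-409) = 196*(-409) = -80164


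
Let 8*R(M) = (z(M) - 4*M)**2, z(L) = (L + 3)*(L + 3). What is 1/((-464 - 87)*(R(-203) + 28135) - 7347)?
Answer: -1/114735042050 ≈ -8.7157e-12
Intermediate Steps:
z(L) = (3 + L)**2 (z(L) = (3 + L)*(3 + L) = (3 + L)**2)
R(M) = ((3 + M)**2 - 4*M)**2/8
1/((-464 - 87)*(R(-203) + 28135) - 7347) = 1/((-464 - 87)*((-(3 - 203)**2 + 4*(-203))**2/8 + 28135) - 7347) = 1/(-551*((-1*(-200)**2 - 812)**2/8 + 28135) - 7347) = 1/(-551*((-1*40000 - 812)**2/8 + 28135) - 7347) = 1/(-551*((-40000 - 812)**2/8 + 28135) - 7347) = 1/(-551*((1/8)*(-40812)**2 + 28135) - 7347) = 1/(-551*((1/8)*1665619344 + 28135) - 7347) = 1/(-551*(208202418 + 28135) - 7347) = 1/(-551*208230553 - 7347) = 1/(-114735034703 - 7347) = 1/(-114735042050) = -1/114735042050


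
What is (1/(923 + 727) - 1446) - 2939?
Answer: -7235249/1650 ≈ -4385.0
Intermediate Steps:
(1/(923 + 727) - 1446) - 2939 = (1/1650 - 1446) - 2939 = -2385899/1650 - 2939 = -7235249/1650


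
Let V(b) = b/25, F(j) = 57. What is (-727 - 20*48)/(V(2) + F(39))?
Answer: -42175/1427 ≈ -29.555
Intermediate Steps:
V(b) = b/25 (V(b) = b*(1/25) = b/25)
(-727 - 20*48)/(V(2) + F(39)) = (-727 - 20*48)/((1/25)*2 + 57) = (-727 - 960)/(2/25 + 57) = -1687/1427/25 = -1687*25/1427 = -42175/1427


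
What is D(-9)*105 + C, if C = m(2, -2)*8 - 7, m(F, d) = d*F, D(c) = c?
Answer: -984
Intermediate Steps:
m(F, d) = F*d
C = -39 (C = (2*(-2))*8 - 7 = -4*8 - 7 = -32 - 7 = -39)
D(-9)*105 + C = -9*105 - 39 = -945 - 39 = -984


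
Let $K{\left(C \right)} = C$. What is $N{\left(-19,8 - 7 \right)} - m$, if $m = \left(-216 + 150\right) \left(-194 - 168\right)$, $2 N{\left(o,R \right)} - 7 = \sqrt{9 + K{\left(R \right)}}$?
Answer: $- \frac{47777}{2} + \frac{\sqrt{10}}{2} \approx -23887.0$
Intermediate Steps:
$N{\left(o,R \right)} = \frac{7}{2} + \frac{\sqrt{9 + R}}{2}$
$m = 23892$ ($m = \left(-66\right) \left(-362\right) = 23892$)
$N{\left(-19,8 - 7 \right)} - m = \left(\frac{7}{2} + \frac{\sqrt{9 + \left(8 - 7\right)}}{2}\right) - 23892 = \left(\frac{7}{2} + \frac{\sqrt{9 + 1}}{2}\right) - 23892 = \left(\frac{7}{2} + \frac{\sqrt{10}}{2}\right) - 23892 = - \frac{47777}{2} + \frac{\sqrt{10}}{2}$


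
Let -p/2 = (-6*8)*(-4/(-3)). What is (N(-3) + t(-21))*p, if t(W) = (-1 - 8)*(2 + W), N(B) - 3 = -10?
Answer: 20992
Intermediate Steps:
N(B) = -7 (N(B) = 3 - 10 = -7)
t(W) = -18 - 9*W (t(W) = -9*(2 + W) = -18 - 9*W)
p = 128 (p = -2*(-6*8)*(-4/(-3)) = -(-96)*(-4*(-⅓)) = -(-96)*4/3 = -2*(-64) = 128)
(N(-3) + t(-21))*p = (-7 + (-18 - 9*(-21)))*128 = (-7 + (-18 + 189))*128 = (-7 + 171)*128 = 164*128 = 20992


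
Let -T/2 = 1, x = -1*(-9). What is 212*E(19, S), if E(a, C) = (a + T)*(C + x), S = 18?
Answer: 97308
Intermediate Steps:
x = 9
T = -2 (T = -2*1 = -2)
E(a, C) = (-2 + a)*(9 + C) (E(a, C) = (a - 2)*(C + 9) = (-2 + a)*(9 + C))
212*E(19, S) = 212*(-18 - 2*18 + 9*19 + 18*19) = 212*(-18 - 36 + 171 + 342) = 212*459 = 97308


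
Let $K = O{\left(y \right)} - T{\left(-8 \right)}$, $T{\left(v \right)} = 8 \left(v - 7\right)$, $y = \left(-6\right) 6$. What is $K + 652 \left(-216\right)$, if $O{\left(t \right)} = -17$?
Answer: $-140729$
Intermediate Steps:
$y = -36$
$T{\left(v \right)} = -56 + 8 v$ ($T{\left(v \right)} = 8 \left(-7 + v\right) = -56 + 8 v$)
$K = 103$ ($K = -17 - \left(-56 + 8 \left(-8\right)\right) = -17 - \left(-56 - 64\right) = -17 - -120 = -17 + 120 = 103$)
$K + 652 \left(-216\right) = 103 + 652 \left(-216\right) = 103 - 140832 = -140729$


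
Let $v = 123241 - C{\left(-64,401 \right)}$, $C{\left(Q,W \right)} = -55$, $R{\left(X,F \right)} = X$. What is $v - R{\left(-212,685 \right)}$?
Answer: $123508$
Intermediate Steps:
$v = 123296$ ($v = 123241 - -55 = 123241 + 55 = 123296$)
$v - R{\left(-212,685 \right)} = 123296 - -212 = 123296 + 212 = 123508$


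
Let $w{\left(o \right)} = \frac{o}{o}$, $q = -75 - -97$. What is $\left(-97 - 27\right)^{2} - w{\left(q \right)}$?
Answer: $15375$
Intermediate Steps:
$q = 22$ ($q = -75 + 97 = 22$)
$w{\left(o \right)} = 1$
$\left(-97 - 27\right)^{2} - w{\left(q \right)} = \left(-97 - 27\right)^{2} - 1 = \left(-124\right)^{2} - 1 = 15376 - 1 = 15375$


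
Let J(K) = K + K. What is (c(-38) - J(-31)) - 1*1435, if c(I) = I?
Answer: -1411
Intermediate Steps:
J(K) = 2*K
(c(-38) - J(-31)) - 1*1435 = (-38 - 2*(-31)) - 1*1435 = (-38 - 1*(-62)) - 1435 = (-38 + 62) - 1435 = 24 - 1435 = -1411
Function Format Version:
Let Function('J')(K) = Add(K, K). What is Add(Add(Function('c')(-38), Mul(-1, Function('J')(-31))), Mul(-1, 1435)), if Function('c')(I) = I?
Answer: -1411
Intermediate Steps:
Function('J')(K) = Mul(2, K)
Add(Add(Function('c')(-38), Mul(-1, Function('J')(-31))), Mul(-1, 1435)) = Add(Add(-38, Mul(-1, Mul(2, -31))), Mul(-1, 1435)) = Add(Add(-38, Mul(-1, -62)), -1435) = Add(Add(-38, 62), -1435) = Add(24, -1435) = -1411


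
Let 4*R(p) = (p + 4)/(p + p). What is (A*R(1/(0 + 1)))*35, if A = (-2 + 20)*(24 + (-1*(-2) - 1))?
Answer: 39375/4 ≈ 9843.8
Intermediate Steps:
R(p) = (4 + p)/(8*p) (R(p) = ((p + 4)/(p + p))/4 = ((4 + p)/((2*p)))/4 = ((4 + p)*(1/(2*p)))/4 = ((4 + p)/(2*p))/4 = (4 + p)/(8*p))
A = 450 (A = 18*(24 + (2 - 1)) = 18*(24 + 1) = 18*25 = 450)
(A*R(1/(0 + 1)))*35 = (450*((4 + 1/(0 + 1))/(8*(1/(0 + 1)))))*35 = (450*((4 + 1/1)/(8*(1/1))))*35 = (450*((⅛)*(4 + 1)/1))*35 = (450*((⅛)*1*5))*35 = (450*(5/8))*35 = (1125/4)*35 = 39375/4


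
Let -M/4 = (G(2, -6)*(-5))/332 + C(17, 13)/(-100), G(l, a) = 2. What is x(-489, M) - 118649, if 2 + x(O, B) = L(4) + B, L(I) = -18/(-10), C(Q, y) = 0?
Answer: -49239368/415 ≈ -1.1865e+5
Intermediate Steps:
L(I) = 9/5 (L(I) = -18*(-⅒) = 9/5)
M = 10/83 (M = -4*((2*(-5))/332 + 0/(-100)) = -4*(-10*1/332 + 0*(-1/100)) = -4*(-5/166 + 0) = -4*(-5/166) = 10/83 ≈ 0.12048)
x(O, B) = -⅕ + B (x(O, B) = -2 + (9/5 + B) = -⅕ + B)
x(-489, M) - 118649 = (-⅕ + 10/83) - 118649 = -33/415 - 118649 = -49239368/415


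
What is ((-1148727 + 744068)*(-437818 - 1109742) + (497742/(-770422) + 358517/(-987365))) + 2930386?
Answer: 4037040711249923998532/6446506085 ≈ 6.2624e+11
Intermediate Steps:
((-1148727 + 744068)*(-437818 - 1109742) + (497742/(-770422) + 358517/(-987365))) + 2930386 = (-404659*(-1547560) + (497742*(-1/770422) + 358517*(-1/987365))) + 2930386 = (626234082040 + (-248871/385211 - 358517/987365)) + 2930386 = (626234082040 - 6505613678/6446506085) + 2930386 = 4037021820498743599722/6446506085 + 2930386 = 4037040711249923998532/6446506085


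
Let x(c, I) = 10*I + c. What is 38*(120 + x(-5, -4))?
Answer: 2850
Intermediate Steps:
x(c, I) = c + 10*I
38*(120 + x(-5, -4)) = 38*(120 + (-5 + 10*(-4))) = 38*(120 + (-5 - 40)) = 38*(120 - 45) = 38*75 = 2850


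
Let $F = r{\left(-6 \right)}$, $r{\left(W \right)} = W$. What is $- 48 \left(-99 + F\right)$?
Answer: $5040$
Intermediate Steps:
$F = -6$
$- 48 \left(-99 + F\right) = - 48 \left(-99 - 6\right) = \left(-48\right) \left(-105\right) = 5040$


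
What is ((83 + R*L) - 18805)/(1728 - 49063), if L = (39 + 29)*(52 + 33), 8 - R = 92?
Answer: 504242/47335 ≈ 10.653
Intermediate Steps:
R = -84 (R = 8 - 1*92 = 8 - 92 = -84)
L = 5780 (L = 68*85 = 5780)
((83 + R*L) - 18805)/(1728 - 49063) = ((83 - 84*5780) - 18805)/(1728 - 49063) = ((83 - 485520) - 18805)/(-47335) = (-485437 - 18805)*(-1/47335) = -504242*(-1/47335) = 504242/47335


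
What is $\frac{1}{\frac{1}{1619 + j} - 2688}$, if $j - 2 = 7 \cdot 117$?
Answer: $- \frac{2440}{6558719} \approx -0.00037202$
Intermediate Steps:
$j = 821$ ($j = 2 + 7 \cdot 117 = 2 + 819 = 821$)
$\frac{1}{\frac{1}{1619 + j} - 2688} = \frac{1}{\frac{1}{1619 + 821} - 2688} = \frac{1}{\frac{1}{2440} - 2688} = \frac{1}{- \frac{6558719}{2440}} = - \frac{2440}{6558719}$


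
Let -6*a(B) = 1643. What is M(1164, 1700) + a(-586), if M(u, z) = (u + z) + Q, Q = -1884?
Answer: 4237/6 ≈ 706.17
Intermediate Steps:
a(B) = -1643/6 (a(B) = -⅙*1643 = -1643/6)
M(u, z) = -1884 + u + z (M(u, z) = (u + z) - 1884 = -1884 + u + z)
M(1164, 1700) + a(-586) = (-1884 + 1164 + 1700) - 1643/6 = 980 - 1643/6 = 4237/6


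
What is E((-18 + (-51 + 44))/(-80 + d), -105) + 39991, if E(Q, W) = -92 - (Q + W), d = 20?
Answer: 480043/12 ≈ 40004.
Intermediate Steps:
E(Q, W) = -92 - Q - W (E(Q, W) = -92 + (-Q - W) = -92 - Q - W)
E((-18 + (-51 + 44))/(-80 + d), -105) + 39991 = (-92 - (-18 + (-51 + 44))/(-80 + 20) - 1*(-105)) + 39991 = (-92 - (-18 - 7)/(-60) + 105) + 39991 = (-92 - (-25)*(-1)/60 + 105) + 39991 = (-92 - 1*5/12 + 105) + 39991 = (-92 - 5/12 + 105) + 39991 = 151/12 + 39991 = 480043/12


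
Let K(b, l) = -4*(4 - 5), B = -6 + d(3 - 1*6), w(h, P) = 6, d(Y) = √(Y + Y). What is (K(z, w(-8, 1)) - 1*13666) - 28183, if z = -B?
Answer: -41845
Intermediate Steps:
d(Y) = √2*√Y (d(Y) = √(2*Y) = √2*√Y)
B = -6 + I*√6 (B = -6 + √2*√(3 - 1*6) = -6 + √2*√(3 - 6) = -6 + √2*√(-3) = -6 + √2*(I*√3) = -6 + I*√6 ≈ -6.0 + 2.4495*I)
z = 6 - I*√6 (z = -(-6 + I*√6) = 6 - I*√6 ≈ 6.0 - 2.4495*I)
K(b, l) = 4 (K(b, l) = -4*(-1) = 4)
(K(z, w(-8, 1)) - 1*13666) - 28183 = (4 - 1*13666) - 28183 = (4 - 13666) - 28183 = -13662 - 28183 = -41845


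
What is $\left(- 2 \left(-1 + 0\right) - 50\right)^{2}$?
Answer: $2304$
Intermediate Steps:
$\left(- 2 \left(-1 + 0\right) - 50\right)^{2} = \left(\left(-2\right) \left(-1\right) - 50\right)^{2} = \left(2 - 50\right)^{2} = \left(-48\right)^{2} = 2304$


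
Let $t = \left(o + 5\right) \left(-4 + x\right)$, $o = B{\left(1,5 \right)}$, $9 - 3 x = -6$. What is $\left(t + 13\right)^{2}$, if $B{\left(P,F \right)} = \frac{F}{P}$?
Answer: $529$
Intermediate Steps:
$x = 5$ ($x = 3 - -2 = 3 + 2 = 5$)
$o = 5$ ($o = \frac{5}{1} = 5 \cdot 1 = 5$)
$t = 10$ ($t = \left(5 + 5\right) \left(-4 + 5\right) = 10 \cdot 1 = 10$)
$\left(t + 13\right)^{2} = \left(10 + 13\right)^{2} = 23^{2} = 529$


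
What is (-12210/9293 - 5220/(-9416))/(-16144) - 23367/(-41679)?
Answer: 250091542743857/446043171487584 ≈ 0.56069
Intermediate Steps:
(-12210/9293 - 5220/(-9416))/(-16144) - 23367/(-41679) = (-12210*1/9293 - 5220*(-1/9416))*(-1/16144) - 23367*(-1/41679) = (-12210/9293 + 1305/2354)*(-1/16144) + 7789/13893 = -16614975/21875722*(-1/16144) + 7789/13893 = 16614975/353161655968 + 7789/13893 = 250091542743857/446043171487584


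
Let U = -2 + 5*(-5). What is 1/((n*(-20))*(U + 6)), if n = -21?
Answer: -1/8820 ≈ -0.00011338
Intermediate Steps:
U = -27 (U = -2 - 25 = -27)
1/((n*(-20))*(U + 6)) = 1/((-21*(-20))*(-27 + 6)) = 1/(420*(-21)) = 1/(-8820) = -1/8820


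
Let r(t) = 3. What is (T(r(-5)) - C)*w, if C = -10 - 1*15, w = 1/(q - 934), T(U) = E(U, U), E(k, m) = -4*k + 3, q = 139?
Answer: -16/795 ≈ -0.020126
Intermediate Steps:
E(k, m) = 3 - 4*k
T(U) = 3 - 4*U
w = -1/795 (w = 1/(139 - 934) = 1/(-795) = -1/795 ≈ -0.0012579)
C = -25 (C = -10 - 15 = -25)
(T(r(-5)) - C)*w = ((3 - 4*3) - 1*(-25))*(-1/795) = ((3 - 12) + 25)*(-1/795) = (-9 + 25)*(-1/795) = 16*(-1/795) = -16/795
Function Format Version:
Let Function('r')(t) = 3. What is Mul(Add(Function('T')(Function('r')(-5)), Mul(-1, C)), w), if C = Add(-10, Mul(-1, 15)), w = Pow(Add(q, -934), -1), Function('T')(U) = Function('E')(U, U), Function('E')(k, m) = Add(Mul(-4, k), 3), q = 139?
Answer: Rational(-16, 795) ≈ -0.020126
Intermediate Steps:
Function('E')(k, m) = Add(3, Mul(-4, k))
Function('T')(U) = Add(3, Mul(-4, U))
w = Rational(-1, 795) (w = Pow(Add(139, -934), -1) = Pow(-795, -1) = Rational(-1, 795) ≈ -0.0012579)
C = -25 (C = Add(-10, -15) = -25)
Mul(Add(Function('T')(Function('r')(-5)), Mul(-1, C)), w) = Mul(Add(Add(3, Mul(-4, 3)), Mul(-1, -25)), Rational(-1, 795)) = Mul(Add(Add(3, -12), 25), Rational(-1, 795)) = Mul(Add(-9, 25), Rational(-1, 795)) = Mul(16, Rational(-1, 795)) = Rational(-16, 795)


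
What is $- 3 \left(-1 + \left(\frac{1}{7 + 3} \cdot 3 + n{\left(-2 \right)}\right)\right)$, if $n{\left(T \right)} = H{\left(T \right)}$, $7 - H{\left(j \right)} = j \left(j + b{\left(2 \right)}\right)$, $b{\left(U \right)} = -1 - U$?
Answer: $\frac{111}{10} \approx 11.1$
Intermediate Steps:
$H{\left(j \right)} = 7 - j \left(-3 + j\right)$ ($H{\left(j \right)} = 7 - j \left(j - 3\right) = 7 - j \left(-3 + j\right)$)
$n{\left(T \right)} = 7 - T^{2} + 3 T$
$- 3 \left(-1 + \left(\frac{1}{7 + 3} \cdot 3 + n{\left(-2 \right)}\right)\right) = - 3 \left(-1 + \left(\frac{1}{7 + 3} \cdot 3 + \left(7 - \left(-2\right)^{2} + 3 \left(-2\right)\right)\right)\right) = - 3 \left(-1 + \left(\frac{1}{10} \cdot 3 - 3\right)\right) = - 3 \left(-1 + \left(\frac{3}{10} - 3\right)\right) = - 3 \left(-1 - \frac{27}{10}\right) = \left(-3\right) \left(- \frac{37}{10}\right) = \frac{111}{10}$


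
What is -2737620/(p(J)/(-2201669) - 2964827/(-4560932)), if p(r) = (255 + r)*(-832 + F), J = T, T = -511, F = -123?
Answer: -27490256354714610960/5412511040903 ≈ -5.0790e+6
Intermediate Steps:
J = -511
p(r) = -243525 - 955*r (p(r) = (255 + r)*(-832 - 123) = (255 + r)*(-955) = -243525 - 955*r)
-2737620/(p(J)/(-2201669) - 2964827/(-4560932)) = -2737620/((-243525 - 955*(-511))/(-2201669) - 2964827/(-4560932)) = -2737620/((-243525 + 488005)*(-1/2201669) - 2964827*(-1/4560932)) = -2737620/(244480*(-1/2201669) + 2964827/4560932) = -2737620/(-244480/2201669 + 2964827/4560932) = -2737620/5412511040903/10041662595508 = -2737620*10041662595508/5412511040903 = -27490256354714610960/5412511040903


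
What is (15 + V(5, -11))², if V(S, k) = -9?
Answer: 36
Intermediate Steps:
(15 + V(5, -11))² = (15 - 9)² = 6² = 36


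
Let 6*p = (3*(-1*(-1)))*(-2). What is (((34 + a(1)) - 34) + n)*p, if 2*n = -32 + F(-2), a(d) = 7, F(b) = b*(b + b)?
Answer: 5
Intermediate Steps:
F(b) = 2*b² (F(b) = b*(2*b) = 2*b²)
p = -1 (p = ((3*(-1*(-1)))*(-2))/6 = ((3*1)*(-2))/6 = (3*(-2))/6 = (⅙)*(-6) = -1)
n = -12 (n = (-32 + 2*(-2)²)/2 = (-32 + 2*4)/2 = (-32 + 8)/2 = (½)*(-24) = -12)
(((34 + a(1)) - 34) + n)*p = (((34 + 7) - 34) - 12)*(-1) = ((41 - 34) - 12)*(-1) = (7 - 12)*(-1) = -5*(-1) = 5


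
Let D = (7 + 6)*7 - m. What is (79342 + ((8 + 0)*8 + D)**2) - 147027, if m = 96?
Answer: -64204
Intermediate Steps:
D = -5 (D = (7 + 6)*7 - 1*96 = 13*7 - 96 = 91 - 96 = -5)
(79342 + ((8 + 0)*8 + D)**2) - 147027 = (79342 + ((8 + 0)*8 - 5)**2) - 147027 = (79342 + (8*8 - 5)**2) - 147027 = (79342 + (64 - 5)**2) - 147027 = (79342 + 59**2) - 147027 = (79342 + 3481) - 147027 = 82823 - 147027 = -64204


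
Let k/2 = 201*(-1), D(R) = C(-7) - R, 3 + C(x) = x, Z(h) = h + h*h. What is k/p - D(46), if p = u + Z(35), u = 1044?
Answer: 21437/384 ≈ 55.826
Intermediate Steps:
Z(h) = h + h²
C(x) = -3 + x
D(R) = -10 - R (D(R) = (-3 - 7) - R = -10 - R)
k = -402 (k = 2*(201*(-1)) = 2*(-201) = -402)
p = 2304 (p = 1044 + 35*(1 + 35) = 1044 + 35*36 = 1044 + 1260 = 2304)
k/p - D(46) = -402/2304 - (-10 - 1*46) = -402*1/2304 - (-10 - 46) = -67/384 - 1*(-56) = -67/384 + 56 = 21437/384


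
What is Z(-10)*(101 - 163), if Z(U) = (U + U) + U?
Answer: 1860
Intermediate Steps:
Z(U) = 3*U (Z(U) = 2*U + U = 3*U)
Z(-10)*(101 - 163) = (3*(-10))*(101 - 163) = -30*(-62) = 1860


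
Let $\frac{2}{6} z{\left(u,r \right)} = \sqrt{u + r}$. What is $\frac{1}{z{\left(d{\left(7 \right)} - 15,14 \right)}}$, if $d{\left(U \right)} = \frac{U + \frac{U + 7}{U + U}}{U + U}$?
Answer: $- \frac{i \sqrt{21}}{9} \approx - 0.50918 i$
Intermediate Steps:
$d{\left(U \right)} = \frac{U + \frac{7 + U}{2 U}}{2 U}$
$z{\left(u,r \right)} = 3 \sqrt{r + u}$ ($z{\left(u,r \right)} = 3 \sqrt{u + r} = 3 \sqrt{r + u}$)
$\frac{1}{z{\left(d{\left(7 \right)} - 15,14 \right)}} = \frac{1}{3 \sqrt{14 - \left(15 - \frac{7 + 7 + 2 \cdot 7^{2}}{4 \cdot 49}\right)}} = \frac{1}{3 \sqrt{14 - \left(15 - \frac{7 + 7 + 2 \cdot 49}{196}\right)}} = \frac{1}{3 \sqrt{14 - \left(15 - \frac{7 + 7 + 98}{196}\right)}} = \frac{1}{3 \sqrt{14 - \left(15 - \frac{4}{7}\right)}} = \frac{1}{3 \sqrt{14 + \left(\frac{4}{7} - 15\right)}} = \frac{1}{3 \sqrt{14 - \frac{101}{7}}} = \frac{1}{3 \sqrt{- \frac{3}{7}}} = \frac{1}{3 \frac{i \sqrt{21}}{7}} = \frac{1}{\frac{3}{7} i \sqrt{21}} = - \frac{i \sqrt{21}}{9}$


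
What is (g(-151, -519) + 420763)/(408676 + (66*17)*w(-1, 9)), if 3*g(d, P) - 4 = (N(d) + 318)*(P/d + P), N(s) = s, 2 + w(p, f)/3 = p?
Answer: 177605293/180555834 ≈ 0.98366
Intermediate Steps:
w(p, f) = -6 + 3*p
g(d, P) = 4/3 + (318 + d)*(P + P/d)/3 (g(d, P) = 4/3 + ((d + 318)*(P/d + P))/3 = 4/3 + ((318 + d)*(P + P/d))/3 = 4/3 + (318 + d)*(P + P/d)/3)
(g(-151, -519) + 420763)/(408676 + (66*17)*w(-1, 9)) = ((4/3 + (319/3)*(-519) + 106*(-519)/(-151) + (⅓)*(-519)*(-151)) + 420763)/(408676 + (66*17)*(-6 + 3*(-1))) = ((4/3 - 55187 + 106*(-519)*(-1/151) + 26123) + 420763)/(408676 + 1122*(-6 - 3)) = ((4/3 - 55187 + 55014/151 + 26123) + 420763)/(408676 + 1122*(-9)) = (-13000346/453 + 420763)/(408676 - 10098) = (177605293/453)/398578 = (177605293/453)*(1/398578) = 177605293/180555834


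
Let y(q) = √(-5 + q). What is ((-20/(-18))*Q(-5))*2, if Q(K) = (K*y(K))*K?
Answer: 500*I*√10/9 ≈ 175.68*I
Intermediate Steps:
Q(K) = K²*√(-5 + K) (Q(K) = (K*√(-5 + K))*K = K²*√(-5 + K))
((-20/(-18))*Q(-5))*2 = ((-20/(-18))*((-5)²*√(-5 - 5)))*2 = ((-20*(-1/18))*(25*√(-10)))*2 = (10*(25*(I*√10))/9)*2 = (10*(25*I*√10)/9)*2 = (250*I*√10/9)*2 = 500*I*√10/9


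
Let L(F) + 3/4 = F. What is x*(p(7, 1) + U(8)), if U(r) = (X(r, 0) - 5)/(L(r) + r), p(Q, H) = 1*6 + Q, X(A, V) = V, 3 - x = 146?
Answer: -110539/61 ≈ -1812.1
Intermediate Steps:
x = -143 (x = 3 - 1*146 = 3 - 146 = -143)
p(Q, H) = 6 + Q
L(F) = -¾ + F
U(r) = -5/(-¾ + 2*r) (U(r) = (0 - 5)/((-¾ + r) + r) = -5/(-¾ + 2*r))
x*(p(7, 1) + U(8)) = -143*((6 + 7) - 20/(-3 + 8*8)) = -143*(13 - 20/(-3 + 64)) = -143*(13 - 20/61) = -143*773/61 = -110539/61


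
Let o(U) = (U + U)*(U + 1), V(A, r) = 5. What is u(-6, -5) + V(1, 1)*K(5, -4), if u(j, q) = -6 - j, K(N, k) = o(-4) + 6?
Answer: 150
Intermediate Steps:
o(U) = 2*U*(1 + U) (o(U) = (2*U)*(1 + U) = 2*U*(1 + U))
K(N, k) = 30 (K(N, k) = 2*(-4)*(1 - 4) + 6 = 2*(-4)*(-3) + 6 = 24 + 6 = 30)
u(-6, -5) + V(1, 1)*K(5, -4) = (-6 - 1*(-6)) + 5*30 = (-6 + 6) + 150 = 0 + 150 = 150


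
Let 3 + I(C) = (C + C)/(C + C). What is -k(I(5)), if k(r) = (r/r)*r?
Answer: 2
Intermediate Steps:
I(C) = -2 (I(C) = -3 + (C + C)/(C + C) = -3 + (2*C)/((2*C)) = -3 + (2*C)*(1/(2*C)) = -3 + 1 = -2)
k(r) = r (k(r) = 1*r = r)
-k(I(5)) = -1*(-2) = 2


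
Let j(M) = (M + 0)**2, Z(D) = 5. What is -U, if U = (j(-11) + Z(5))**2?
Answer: -15876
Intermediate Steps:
j(M) = M**2
U = 15876 (U = ((-11)**2 + 5)**2 = (121 + 5)**2 = 126**2 = 15876)
-U = -1*15876 = -15876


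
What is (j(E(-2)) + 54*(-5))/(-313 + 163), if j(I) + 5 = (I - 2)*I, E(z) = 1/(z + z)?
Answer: 4391/2400 ≈ 1.8296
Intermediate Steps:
E(z) = 1/(2*z)
j(I) = -5 + I*(-2 + I) (j(I) = -5 + (I - 2)*I = -5 + (-2 + I)*I = -5 + I*(-2 + I))
(j(E(-2)) + 54*(-5))/(-313 + 163) = ((-5 + ((1/2)/(-2))**2 - 1/(-2)) + 54*(-5))/(-313 + 163) = ((-5 + ((1/2)*(-1/2))**2 - (-1)/2) - 270)/(-150) = ((-5 + (-1/4)**2 - 2*(-1/4)) - 270)*(-1/150) = ((-5 + 1/16 + 1/2) - 270)*(-1/150) = (-71/16 - 270)*(-1/150) = -4391/16*(-1/150) = 4391/2400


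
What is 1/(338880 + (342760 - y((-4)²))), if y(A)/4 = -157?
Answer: 1/682268 ≈ 1.4657e-6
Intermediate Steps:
y(A) = -628 (y(A) = 4*(-157) = -628)
1/(338880 + (342760 - y((-4)²))) = 1/(338880 + (342760 - 1*(-628))) = 1/(338880 + (342760 + 628)) = 1/(338880 + 343388) = 1/682268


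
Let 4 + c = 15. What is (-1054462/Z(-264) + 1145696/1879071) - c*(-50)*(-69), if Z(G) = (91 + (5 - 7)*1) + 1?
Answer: -1399878808777/28186065 ≈ -49666.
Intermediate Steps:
c = 11 (c = -4 + 15 = 11)
Z(G) = 90 (Z(G) = (91 - 2*1) + 1 = (91 - 2) + 1 = 89 + 1 = 90)
(-1054462/Z(-264) + 1145696/1879071) - c*(-50)*(-69) = (-1054462/90 + 1145696/1879071) - 11*(-50)*(-69) = (-1054462*1/90 + 1145696*(1/1879071)) - (-550)*(-69) = (-527231/45 + 1145696/1879071) - 1*37950 = -330217642027/28186065 - 37950 = -1399878808777/28186065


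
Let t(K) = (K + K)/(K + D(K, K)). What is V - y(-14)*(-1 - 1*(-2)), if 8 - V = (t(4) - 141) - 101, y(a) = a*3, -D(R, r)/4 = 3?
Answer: 293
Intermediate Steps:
D(R, r) = -12 (D(R, r) = -4*3 = -12)
y(a) = 3*a
t(K) = 2*K/(-12 + K) (t(K) = (K + K)/(K - 12) = (2*K)/(-12 + K) = 2*K/(-12 + K))
V = 251 (V = 8 - ((2*4/(-12 + 4) - 141) - 101) = 8 - ((2*4/(-8) - 141) - 101) = 8 - ((2*4*(-⅛) - 141) - 101) = 8 - ((-1 - 141) - 101) = 8 - (-142 - 101) = 8 - 1*(-243) = 8 + 243 = 251)
V - y(-14)*(-1 - 1*(-2)) = 251 - 3*(-14)*(-1 - 1*(-2)) = 251 - (-42)*(-1 + 2) = 251 - (-42) = 251 - 1*(-42) = 251 + 42 = 293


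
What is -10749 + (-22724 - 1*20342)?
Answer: -53815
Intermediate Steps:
-10749 + (-22724 - 1*20342) = -10749 + (-22724 - 20342) = -10749 - 43066 = -53815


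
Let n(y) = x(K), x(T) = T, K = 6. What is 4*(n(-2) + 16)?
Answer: 88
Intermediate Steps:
n(y) = 6
4*(n(-2) + 16) = 4*(6 + 16) = 4*22 = 88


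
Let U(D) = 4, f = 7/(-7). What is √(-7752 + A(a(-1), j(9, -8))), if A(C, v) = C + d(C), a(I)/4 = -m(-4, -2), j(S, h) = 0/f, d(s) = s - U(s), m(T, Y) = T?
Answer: 2*I*√1931 ≈ 87.886*I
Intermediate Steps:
f = -1 (f = 7*(-⅐) = -1)
d(s) = -4 + s (d(s) = s - 1*4 = s - 4 = -4 + s)
j(S, h) = 0 (j(S, h) = 0/(-1) = 0*(-1) = 0)
a(I) = 16 (a(I) = 4*(-1*(-4)) = 4*4 = 16)
A(C, v) = -4 + 2*C (A(C, v) = C + (-4 + C) = -4 + 2*C)
√(-7752 + A(a(-1), j(9, -8))) = √(-7752 + (-4 + 2*16)) = √(-7752 + (-4 + 32)) = √(-7752 + 28) = √(-7724) = 2*I*√1931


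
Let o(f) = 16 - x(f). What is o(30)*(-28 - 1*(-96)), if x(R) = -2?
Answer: 1224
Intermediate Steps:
o(f) = 18 (o(f) = 16 - 1*(-2) = 16 + 2 = 18)
o(30)*(-28 - 1*(-96)) = 18*(-28 - 1*(-96)) = 18*(-28 + 96) = 18*68 = 1224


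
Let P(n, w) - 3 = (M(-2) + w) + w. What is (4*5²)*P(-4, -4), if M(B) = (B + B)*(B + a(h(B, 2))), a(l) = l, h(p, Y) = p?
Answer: 1100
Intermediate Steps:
M(B) = 4*B² (M(B) = (B + B)*(B + B) = (2*B)*(2*B) = 4*B²)
P(n, w) = 19 + 2*w (P(n, w) = 3 + ((4*(-2)² + w) + w) = 3 + ((4*4 + w) + w) = 3 + ((16 + w) + w) = 3 + (16 + 2*w) = 19 + 2*w)
(4*5²)*P(-4, -4) = (4*5²)*(19 + 2*(-4)) = (4*25)*(19 - 8) = 100*11 = 1100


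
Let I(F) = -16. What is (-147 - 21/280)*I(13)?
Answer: 11766/5 ≈ 2353.2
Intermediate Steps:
(-147 - 21/280)*I(13) = (-147 - 21/280)*(-16) = (-147 - 21*1/280)*(-16) = (-147 - 3/40)*(-16) = -5883/40*(-16) = 11766/5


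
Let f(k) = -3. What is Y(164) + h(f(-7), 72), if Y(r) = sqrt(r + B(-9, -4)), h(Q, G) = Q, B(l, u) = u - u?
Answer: -3 + 2*sqrt(41) ≈ 9.8062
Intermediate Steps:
B(l, u) = 0
Y(r) = sqrt(r) (Y(r) = sqrt(r + 0) = sqrt(r))
Y(164) + h(f(-7), 72) = sqrt(164) - 3 = 2*sqrt(41) - 3 = -3 + 2*sqrt(41)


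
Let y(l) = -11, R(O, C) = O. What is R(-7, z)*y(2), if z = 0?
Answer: 77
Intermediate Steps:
R(-7, z)*y(2) = -7*(-11) = 77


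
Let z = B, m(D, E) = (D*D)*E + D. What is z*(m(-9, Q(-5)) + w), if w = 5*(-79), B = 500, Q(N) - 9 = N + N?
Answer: -242500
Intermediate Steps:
Q(N) = 9 + 2*N (Q(N) = 9 + (N + N) = 9 + 2*N)
m(D, E) = D + E*D² (m(D, E) = D²*E + D = E*D² + D = D + E*D²)
z = 500
w = -395
z*(m(-9, Q(-5)) + w) = 500*(-9*(1 - 9*(9 + 2*(-5))) - 395) = 500*(-9*(1 - 9*(9 - 10)) - 395) = 500*(-9*(1 - 9*(-1)) - 395) = 500*(-9*(1 + 9) - 395) = 500*(-9*10 - 395) = 500*(-90 - 395) = 500*(-485) = -242500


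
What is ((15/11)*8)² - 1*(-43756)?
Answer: 5308876/121 ≈ 43875.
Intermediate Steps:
((15/11)*8)² - 1*(-43756) = ((15*(1/11))*8)² + 43756 = ((15/11)*8)² + 43756 = (120/11)² + 43756 = 14400/121 + 43756 = 5308876/121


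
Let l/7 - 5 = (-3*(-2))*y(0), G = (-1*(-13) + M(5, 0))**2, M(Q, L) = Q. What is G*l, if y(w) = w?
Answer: 11340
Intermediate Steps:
G = 324 (G = (-1*(-13) + 5)**2 = (13 + 5)**2 = 18**2 = 324)
l = 35 (l = 35 + 7*(-3*(-2)*0) = 35 + 7*(6*0) = 35 + 7*0 = 35 + 0 = 35)
G*l = 324*35 = 11340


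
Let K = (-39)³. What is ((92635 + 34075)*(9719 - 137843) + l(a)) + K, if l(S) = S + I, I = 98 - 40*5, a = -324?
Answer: -16234651785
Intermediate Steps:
I = -102 (I = 98 - 1*200 = 98 - 200 = -102)
K = -59319
l(S) = -102 + S (l(S) = S - 102 = -102 + S)
((92635 + 34075)*(9719 - 137843) + l(a)) + K = ((92635 + 34075)*(9719 - 137843) + (-102 - 324)) - 59319 = (126710*(-128124) - 426) - 59319 = (-16234592040 - 426) - 59319 = -16234592466 - 59319 = -16234651785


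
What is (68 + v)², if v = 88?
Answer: 24336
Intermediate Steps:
(68 + v)² = (68 + 88)² = 156² = 24336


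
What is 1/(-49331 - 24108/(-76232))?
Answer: -19058/940144171 ≈ -2.0271e-5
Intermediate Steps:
1/(-49331 - 24108/(-76232)) = 1/(-49331 - 24108*(-1/76232)) = 1/(-49331 + 6027/19058) = 1/(-940144171/19058) = -19058/940144171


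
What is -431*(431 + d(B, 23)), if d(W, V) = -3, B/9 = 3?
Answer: -184468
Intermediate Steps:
B = 27 (B = 9*3 = 27)
-431*(431 + d(B, 23)) = -431*(431 - 3) = -431*428 = -184468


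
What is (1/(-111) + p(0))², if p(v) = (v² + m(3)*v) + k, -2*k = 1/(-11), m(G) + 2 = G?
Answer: 7921/5963364 ≈ 0.0013283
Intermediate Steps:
m(G) = -2 + G
k = 1/22 (k = -½/(-11) = -½*(-1/11) = 1/22 ≈ 0.045455)
p(v) = 1/22 + v + v² (p(v) = (v² + (-2 + 3)*v) + 1/22 = (v² + 1*v) + 1/22 = (v² + v) + 1/22 = (v + v²) + 1/22 = 1/22 + v + v²)
(1/(-111) + p(0))² = (1/(-111) + (1/22 + 0 + 0²))² = (-1/111 + (1/22 + 0 + 0))² = (-1/111 + 1/22)² = (89/2442)² = 7921/5963364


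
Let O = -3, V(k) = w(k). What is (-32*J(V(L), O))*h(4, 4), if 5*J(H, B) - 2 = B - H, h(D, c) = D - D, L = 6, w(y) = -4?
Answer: 0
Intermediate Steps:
V(k) = -4
h(D, c) = 0
J(H, B) = ⅖ - H/5 + B/5 (J(H, B) = ⅖ + (B - H)/5 = ⅖ + (-H/5 + B/5) = ⅖ - H/5 + B/5)
(-32*J(V(L), O))*h(4, 4) = -32*(⅖ - ⅕*(-4) + (⅕)*(-3))*0 = -32*(⅖ + ⅘ - ⅗)*0 = -32*⅗*0 = -96/5*0 = 0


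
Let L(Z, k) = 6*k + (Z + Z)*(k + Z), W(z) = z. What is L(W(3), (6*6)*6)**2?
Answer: 6812100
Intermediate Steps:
L(Z, k) = 6*k + 2*Z*(Z + k) (L(Z, k) = 6*k + (2*Z)*(Z + k) = 6*k + 2*Z*(Z + k))
L(W(3), (6*6)*6)**2 = (2*3**2 + 6*((6*6)*6) + 2*3*((6*6)*6))**2 = (2*9 + 6*(36*6) + 2*3*(36*6))**2 = (18 + 6*216 + 2*3*216)**2 = (18 + 1296 + 1296)**2 = 2610**2 = 6812100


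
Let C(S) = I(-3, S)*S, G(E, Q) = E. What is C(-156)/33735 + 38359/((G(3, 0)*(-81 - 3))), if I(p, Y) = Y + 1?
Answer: -6604859/43596 ≈ -151.50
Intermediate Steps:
I(p, Y) = 1 + Y
C(S) = S*(1 + S) (C(S) = (1 + S)*S = S*(1 + S))
C(-156)/33735 + 38359/((G(3, 0)*(-81 - 3))) = -156*(1 - 156)/33735 + 38359/((3*(-81 - 3))) = -156*(-155)*(1/33735) + 38359/((3*(-84))) = 24180*(1/33735) + 38359/(-252) = 124/173 + 38359*(-1/252) = 124/173 - 38359/252 = -6604859/43596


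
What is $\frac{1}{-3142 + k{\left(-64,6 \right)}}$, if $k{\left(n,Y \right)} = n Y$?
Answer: $- \frac{1}{3526} \approx -0.00028361$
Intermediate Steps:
$k{\left(n,Y \right)} = Y n$
$\frac{1}{-3142 + k{\left(-64,6 \right)}} = \frac{1}{-3142 + 6 \left(-64\right)} = \frac{1}{-3142 - 384} = \frac{1}{-3526} = - \frac{1}{3526}$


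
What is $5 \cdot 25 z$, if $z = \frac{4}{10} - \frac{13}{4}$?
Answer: $- \frac{1425}{4} \approx -356.25$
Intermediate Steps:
$z = - \frac{57}{20}$ ($z = 4 \cdot \frac{1}{10} - \frac{13}{4} = \frac{2}{5} - \frac{13}{4} = - \frac{57}{20} \approx -2.85$)
$5 \cdot 25 z = 5 \cdot 25 \left(- \frac{57}{20}\right) = 125 \left(- \frac{57}{20}\right) = - \frac{1425}{4}$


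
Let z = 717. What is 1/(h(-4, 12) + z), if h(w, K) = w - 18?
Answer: 1/695 ≈ 0.0014388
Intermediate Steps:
h(w, K) = -18 + w
1/(h(-4, 12) + z) = 1/((-18 - 4) + 717) = 1/(-22 + 717) = 1/695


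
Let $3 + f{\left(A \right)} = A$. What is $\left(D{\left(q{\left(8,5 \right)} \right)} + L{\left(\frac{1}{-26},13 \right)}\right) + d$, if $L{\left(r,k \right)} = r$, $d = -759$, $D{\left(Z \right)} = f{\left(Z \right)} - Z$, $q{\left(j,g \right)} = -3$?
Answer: $- \frac{19813}{26} \approx -762.04$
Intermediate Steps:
$f{\left(A \right)} = -3 + A$
$D{\left(Z \right)} = -3$ ($D{\left(Z \right)} = \left(-3 + Z\right) - Z = -3$)
$\left(D{\left(q{\left(8,5 \right)} \right)} + L{\left(\frac{1}{-26},13 \right)}\right) + d = \left(-3 + \frac{1}{-26}\right) - 759 = \left(-3 - \frac{1}{26}\right) - 759 = - \frac{79}{26} - 759 = - \frac{19813}{26}$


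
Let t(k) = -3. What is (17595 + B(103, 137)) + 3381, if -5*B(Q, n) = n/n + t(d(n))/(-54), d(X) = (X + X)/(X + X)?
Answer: 1887821/90 ≈ 20976.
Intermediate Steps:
d(X) = 1 (d(X) = (2*X)/((2*X)) = (2*X)*(1/(2*X)) = 1)
B(Q, n) = -19/90 (B(Q, n) = -(n/n - 3/(-54))/5 = -(1 - 3*(-1/54))/5 = -(1 + 1/18)/5 = -⅕*19/18 = -19/90)
(17595 + B(103, 137)) + 3381 = (17595 - 19/90) + 3381 = 1583531/90 + 3381 = 1887821/90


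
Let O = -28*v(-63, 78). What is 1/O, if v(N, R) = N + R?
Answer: -1/420 ≈ -0.0023810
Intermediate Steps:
O = -420 (O = -28*(-63 + 78) = -28*15 = -420)
1/O = 1/(-420) = -1/420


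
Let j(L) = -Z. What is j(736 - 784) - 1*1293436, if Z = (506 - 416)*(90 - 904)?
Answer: -1220176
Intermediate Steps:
Z = -73260 (Z = 90*(-814) = -73260)
j(L) = 73260 (j(L) = -1*(-73260) = 73260)
j(736 - 784) - 1*1293436 = 73260 - 1*1293436 = 73260 - 1293436 = -1220176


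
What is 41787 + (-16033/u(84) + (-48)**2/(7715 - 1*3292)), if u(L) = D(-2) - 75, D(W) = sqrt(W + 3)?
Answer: 13748053129/327302 ≈ 42004.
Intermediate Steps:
D(W) = sqrt(3 + W)
u(L) = -74 (u(L) = sqrt(3 - 2) - 75 = sqrt(1) - 75 = 1 - 75 = -74)
41787 + (-16033/u(84) + (-48)**2/(7715 - 1*3292)) = 41787 + (-16033/(-74) + (-48)**2/(7715 - 1*3292)) = 41787 + (-16033*(-1/74) + 2304/(7715 - 3292)) = 41787 + (16033/74 + 2304/4423) = 41787 + 71084455/327302 = 13748053129/327302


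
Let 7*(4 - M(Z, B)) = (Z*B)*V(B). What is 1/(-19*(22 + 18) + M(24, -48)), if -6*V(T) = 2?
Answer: -7/5676 ≈ -0.0012333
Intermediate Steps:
V(T) = -⅓ (V(T) = -⅙*2 = -⅓)
M(Z, B) = 4 + B*Z/21 (M(Z, B) = 4 - Z*B*(-1)/(7*3) = 4 - B*Z*(-1)/(7*3) = 4 - (-1)*B*Z/21 = 4 + B*Z/21)
1/(-19*(22 + 18) + M(24, -48)) = 1/(-19*(22 + 18) + (4 + (1/21)*(-48)*24)) = 1/(-19*40 + (4 - 384/7)) = 1/(-760 - 356/7) = 1/(-5676/7) = -7/5676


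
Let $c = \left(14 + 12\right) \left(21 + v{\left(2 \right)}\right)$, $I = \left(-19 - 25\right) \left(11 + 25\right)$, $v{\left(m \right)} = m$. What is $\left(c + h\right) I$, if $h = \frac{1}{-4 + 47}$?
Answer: $- \frac{40732560}{43} \approx -9.4727 \cdot 10^{5}$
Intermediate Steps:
$I = -1584$ ($I = \left(-44\right) 36 = -1584$)
$h = \frac{1}{43} \approx 0.023256$
$c = 598$ ($c = \left(14 + 12\right) \left(21 + 2\right) = 26 \cdot 23 = 598$)
$\left(c + h\right) I = \left(598 + \frac{1}{43}\right) \left(-1584\right) = \frac{25715}{43} \left(-1584\right) = - \frac{40732560}{43}$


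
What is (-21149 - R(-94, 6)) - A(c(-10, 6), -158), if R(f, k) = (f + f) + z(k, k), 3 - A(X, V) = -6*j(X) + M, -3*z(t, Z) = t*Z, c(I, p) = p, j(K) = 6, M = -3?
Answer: -20991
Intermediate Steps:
z(t, Z) = -Z*t/3 (z(t, Z) = -t*Z/3 = -Z*t/3)
A(X, V) = 42 (A(X, V) = 3 - (-6*6 - 3) = 3 - (-36 - 3) = 3 - 1*(-39) = 3 + 39 = 42)
R(f, k) = 2*f - k²/3 (R(f, k) = (f + f) - k*k/3 = 2*f - k²/3)
(-21149 - R(-94, 6)) - A(c(-10, 6), -158) = (-21149 - (2*(-94) - ⅓*6²)) - 1*42 = (-21149 - (-188 - ⅓*36)) - 42 = (-21149 - (-188 - 12)) - 42 = (-21149 - 1*(-200)) - 42 = (-21149 + 200) - 42 = -20949 - 42 = -20991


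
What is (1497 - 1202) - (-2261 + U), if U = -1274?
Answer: 3830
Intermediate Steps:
(1497 - 1202) - (-2261 + U) = (1497 - 1202) - (-2261 - 1274) = 295 - 1*(-3535) = 295 + 3535 = 3830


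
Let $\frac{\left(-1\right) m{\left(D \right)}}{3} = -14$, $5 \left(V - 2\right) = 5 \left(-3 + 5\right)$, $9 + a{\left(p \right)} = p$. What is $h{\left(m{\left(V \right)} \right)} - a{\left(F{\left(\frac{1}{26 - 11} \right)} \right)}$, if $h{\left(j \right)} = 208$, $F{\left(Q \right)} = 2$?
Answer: $215$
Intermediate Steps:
$a{\left(p \right)} = -9 + p$
$V = 4$ ($V = 2 + \frac{5 \left(-3 + 5\right)}{5} = 2 + \frac{5 \cdot 2}{5} = 2 + \frac{1}{5} \cdot 10 = 2 + 2 = 4$)
$m{\left(D \right)} = 42$ ($m{\left(D \right)} = \left(-3\right) \left(-14\right) = 42$)
$h{\left(m{\left(V \right)} \right)} - a{\left(F{\left(\frac{1}{26 - 11} \right)} \right)} = 208 - \left(-9 + 2\right) = 208 - -7 = 208 + 7 = 215$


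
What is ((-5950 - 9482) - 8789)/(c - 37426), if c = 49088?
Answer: -24221/11662 ≈ -2.0769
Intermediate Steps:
((-5950 - 9482) - 8789)/(c - 37426) = ((-5950 - 9482) - 8789)/(49088 - 37426) = (-15432 - 8789)/11662 = -24221*1/11662 = -24221/11662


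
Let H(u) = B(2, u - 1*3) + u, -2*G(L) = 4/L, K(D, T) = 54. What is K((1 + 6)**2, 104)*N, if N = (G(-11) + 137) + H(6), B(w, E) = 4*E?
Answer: 92178/11 ≈ 8379.8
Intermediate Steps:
G(L) = -2/L
H(u) = -12 + 5*u (H(u) = 4*(u - 1*3) + u = 4*(u - 3) + u = 4*(-3 + u) + u = (-12 + 4*u) + u = -12 + 5*u)
N = 1707/11 (N = (-2/(-11) + 137) + (-12 + 5*6) = (-2*(-1/11) + 137) + (-12 + 30) = (2/11 + 137) + 18 = 1509/11 + 18 = 1707/11 ≈ 155.18)
K((1 + 6)**2, 104)*N = 54*(1707/11) = 92178/11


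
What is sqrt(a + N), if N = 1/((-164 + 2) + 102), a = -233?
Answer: I*sqrt(209715)/30 ≈ 15.265*I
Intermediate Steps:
N = -1/60 (N = 1/(-162 + 102) = 1/(-60) = -1/60 ≈ -0.016667)
sqrt(a + N) = sqrt(-233 - 1/60) = sqrt(-13981/60) = I*sqrt(209715)/30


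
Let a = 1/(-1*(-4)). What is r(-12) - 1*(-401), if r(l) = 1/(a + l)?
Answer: 18843/47 ≈ 400.92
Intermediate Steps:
a = ¼ (a = 1/4 = ¼ ≈ 0.25000)
r(l) = 1/(¼ + l)
r(-12) - 1*(-401) = 4/(1 + 4*(-12)) - 1*(-401) = 4/(1 - 48) + 401 = 4/(-47) + 401 = 4*(-1/47) + 401 = -4/47 + 401 = 18843/47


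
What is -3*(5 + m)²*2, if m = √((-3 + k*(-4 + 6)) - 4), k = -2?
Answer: -84 - 60*I*√11 ≈ -84.0 - 199.0*I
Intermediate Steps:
m = I*√11 (m = √((-3 - 2*(-4 + 6)) - 4) = √((-3 - 2*2) - 4) = √((-3 - 4) - 4) = √(-7 - 4) = √(-11) = I*√11 ≈ 3.3166*I)
-3*(5 + m)²*2 = -3*(5 + I*√11)²*2 = -6*(5 + I*√11)²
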